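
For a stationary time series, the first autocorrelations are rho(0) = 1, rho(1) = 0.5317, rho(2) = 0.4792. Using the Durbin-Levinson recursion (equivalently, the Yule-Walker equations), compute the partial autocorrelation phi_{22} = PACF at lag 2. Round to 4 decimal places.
\phi_{22} = 0.2739

The PACF at lag k is phi_{kk}, the last component of the solution
to the Yule-Walker system G_k phi = r_k where
  (G_k)_{ij} = rho(|i - j|), (r_k)_i = rho(i), i,j = 1..k.
Equivalently, Durbin-Levinson gives phi_{kk} iteratively:
  phi_{11} = rho(1)
  phi_{kk} = [rho(k) - sum_{j=1..k-1} phi_{k-1,j} rho(k-j)]
            / [1 - sum_{j=1..k-1} phi_{k-1,j} rho(j)],
  phi_{k,j} = phi_{k-1,j} - phi_{kk} phi_{k-1,k-j},  j = 1..k-1.
Step k = 1:
  phi_11 = rho(1) = 0.5317.
Step k = 2:
  phi_22 = [rho(2) - phi_11 rho(1)] / [1 - phi_11 rho(1)] = [0.4792 - (0.5317)(0.5317)] / [1 - (0.5317)(0.5317)]
         = 0.19649511 / 0.71729511 = 0.2739.
Therefore phi_{22} = 0.2739.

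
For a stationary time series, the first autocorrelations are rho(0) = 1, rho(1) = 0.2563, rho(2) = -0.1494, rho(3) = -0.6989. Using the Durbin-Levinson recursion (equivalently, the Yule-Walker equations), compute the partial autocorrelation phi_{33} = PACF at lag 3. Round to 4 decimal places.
\phi_{33} = -0.6700

The PACF at lag k is phi_{kk}, the last component of the solution
to the Yule-Walker system G_k phi = r_k where
  (G_k)_{ij} = rho(|i - j|), (r_k)_i = rho(i), i,j = 1..k.
Equivalently, Durbin-Levinson gives phi_{kk} iteratively:
  phi_{11} = rho(1)
  phi_{kk} = [rho(k) - sum_{j=1..k-1} phi_{k-1,j} rho(k-j)]
            / [1 - sum_{j=1..k-1} phi_{k-1,j} rho(j)],
  phi_{k,j} = phi_{k-1,j} - phi_{kk} phi_{k-1,k-j},  j = 1..k-1.
Step k = 1:
  phi_11 = rho(1) = 0.2563.
Step k = 2:
  phi_22 = [rho(2) - phi_11 rho(1)] / [1 - phi_11 rho(1)] = [-0.1494 - (0.2563)(0.2563)] / [1 - (0.2563)(0.2563)]
         = -0.21508969 / 0.93431031 = -0.230212.
  Update: phi_21 = phi_11 - phi_22 phi_11 = 0.2563 - (-0.230212)(0.2563) = 0.315303.
Step k = 3:
  phi_33 = [rho(3) - phi_21 rho(2) - phi_22 rho(1)] / [1 - phi_21 rho(1) - phi_22 rho(2)]
    numerator   = -0.6989 - (0.315303)(-0.1494) - (-0.230212)(0.2563) = -0.59279027
    denominator = 1 - (0.315303)(0.2563) - (-0.230212)(-0.1494) = 0.88479403
  phi_33 = -0.59279027 / 0.88479403 = -0.67.
Therefore phi_{33} = -0.6700.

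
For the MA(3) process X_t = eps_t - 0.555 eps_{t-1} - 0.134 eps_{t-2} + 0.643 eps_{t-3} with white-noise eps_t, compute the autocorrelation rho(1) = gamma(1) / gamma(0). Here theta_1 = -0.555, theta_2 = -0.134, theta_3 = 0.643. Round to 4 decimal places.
\rho(1) = -0.3258

For an MA(q) process with theta_0 = 1, the autocovariance is
  gamma(k) = sigma^2 * sum_{i=0..q-k} theta_i * theta_{i+k},
and rho(k) = gamma(k) / gamma(0). Sigma^2 cancels.
  numerator   = (1)*(-0.555) + (-0.555)*(-0.134) + (-0.134)*(0.643) = -0.566792.
  denominator = (1)^2 + (-0.555)^2 + (-0.134)^2 + (0.643)^2 = 1.73943.
  rho(1) = -0.566792 / 1.73943 = -0.3258.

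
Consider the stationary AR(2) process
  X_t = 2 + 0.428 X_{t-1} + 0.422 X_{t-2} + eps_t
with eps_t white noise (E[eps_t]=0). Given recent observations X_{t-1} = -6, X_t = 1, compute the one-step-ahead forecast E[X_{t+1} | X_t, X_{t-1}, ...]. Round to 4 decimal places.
E[X_{t+1} \mid \mathcal F_t] = -0.1040

For an AR(p) model X_t = c + sum_i phi_i X_{t-i} + eps_t, the
one-step-ahead conditional mean is
  E[X_{t+1} | X_t, ...] = c + sum_i phi_i X_{t+1-i}.
Substitute known values:
  E[X_{t+1} | ...] = 2 + (0.428) * (1) + (0.422) * (-6)
                   = -0.1040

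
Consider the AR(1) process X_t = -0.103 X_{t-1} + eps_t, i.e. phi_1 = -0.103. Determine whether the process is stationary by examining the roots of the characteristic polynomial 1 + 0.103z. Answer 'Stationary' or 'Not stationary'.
\text{Stationary}

The AR(p) characteristic polynomial is P(z) = 1 + 0.103z.
Stationarity requires all roots to lie outside the unit circle, i.e. |z| > 1 for every root.
This is linear in z: 1 + (0.103) z = 0  =>  z = -1/(0.103) = -9.708738,  |z| = 9.708738.
Moduli of all roots: 9.7087.
All moduli strictly greater than 1? Yes.
Verdict: Stationary.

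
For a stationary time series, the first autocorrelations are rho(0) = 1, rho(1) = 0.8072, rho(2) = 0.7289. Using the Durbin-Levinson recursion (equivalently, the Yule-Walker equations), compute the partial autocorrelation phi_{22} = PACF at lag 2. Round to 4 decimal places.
\phi_{22} = 0.2219

The PACF at lag k is phi_{kk}, the last component of the solution
to the Yule-Walker system G_k phi = r_k where
  (G_k)_{ij} = rho(|i - j|), (r_k)_i = rho(i), i,j = 1..k.
Equivalently, Durbin-Levinson gives phi_{kk} iteratively:
  phi_{11} = rho(1)
  phi_{kk} = [rho(k) - sum_{j=1..k-1} phi_{k-1,j} rho(k-j)]
            / [1 - sum_{j=1..k-1} phi_{k-1,j} rho(j)],
  phi_{k,j} = phi_{k-1,j} - phi_{kk} phi_{k-1,k-j},  j = 1..k-1.
Step k = 1:
  phi_11 = rho(1) = 0.8072.
Step k = 2:
  phi_22 = [rho(2) - phi_11 rho(1)] / [1 - phi_11 rho(1)] = [0.7289 - (0.8072)(0.8072)] / [1 - (0.8072)(0.8072)]
         = 0.07732816 / 0.34842816 = 0.2219.
Therefore phi_{22} = 0.2219.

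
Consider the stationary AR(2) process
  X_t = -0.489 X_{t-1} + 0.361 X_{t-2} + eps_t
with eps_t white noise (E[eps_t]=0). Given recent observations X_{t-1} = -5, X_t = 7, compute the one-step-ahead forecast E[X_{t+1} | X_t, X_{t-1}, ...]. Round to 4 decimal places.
E[X_{t+1} \mid \mathcal F_t] = -5.2280

For an AR(p) model X_t = c + sum_i phi_i X_{t-i} + eps_t, the
one-step-ahead conditional mean is
  E[X_{t+1} | X_t, ...] = c + sum_i phi_i X_{t+1-i}.
Substitute known values:
  E[X_{t+1} | ...] = (-0.489) * (7) + (0.361) * (-5)
                   = -5.2280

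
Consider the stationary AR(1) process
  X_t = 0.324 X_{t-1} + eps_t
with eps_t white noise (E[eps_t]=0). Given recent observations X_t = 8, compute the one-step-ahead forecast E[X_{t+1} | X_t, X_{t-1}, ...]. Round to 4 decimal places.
E[X_{t+1} \mid \mathcal F_t] = 2.5920

For an AR(p) model X_t = c + sum_i phi_i X_{t-i} + eps_t, the
one-step-ahead conditional mean is
  E[X_{t+1} | X_t, ...] = c + sum_i phi_i X_{t+1-i}.
Substitute known values:
  E[X_{t+1} | ...] = (0.324) * (8)
                   = 2.5920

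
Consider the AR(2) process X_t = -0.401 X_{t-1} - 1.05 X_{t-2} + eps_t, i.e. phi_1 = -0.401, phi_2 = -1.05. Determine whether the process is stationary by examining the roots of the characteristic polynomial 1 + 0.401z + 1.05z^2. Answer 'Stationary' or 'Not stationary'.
\text{Not stationary}

The AR(p) characteristic polynomial is P(z) = 1 + 0.401z + 1.05z^2.
Stationarity requires all roots to lie outside the unit circle, i.e. |z| > 1 for every root.
Set 1 + (0.401) z + (1.05) z^2 = 0, i.e. a z^2 + b z + c = 0 with a = 1.05, b = 0.401, c = 1.
Discriminant D = b^2 - 4ac = (0.401)^2 - 4*(1.05)*1 = 0.160801 - (4.2) = -4.039199.
D < 0, so the roots are the complex-conjugate pair z = (-b +/- i sqrt(-D)) / (2a) = -0.191 +/- 0.957i.
For a conjugate pair |z|^2 = z * conj(z) = (product of roots) = c/a = 1/(1.05) = 0.952381, so |z| = sqrt(0.952381) = 0.9759 for both roots.
Moduli of all roots: 0.9759, 0.9759.
All moduli strictly greater than 1? No.
Verdict: Not stationary.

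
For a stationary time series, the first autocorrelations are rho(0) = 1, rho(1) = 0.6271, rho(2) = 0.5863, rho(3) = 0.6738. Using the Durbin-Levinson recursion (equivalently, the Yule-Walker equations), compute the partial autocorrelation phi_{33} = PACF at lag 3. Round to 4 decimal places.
\phi_{33} = 0.4100

The PACF at lag k is phi_{kk}, the last component of the solution
to the Yule-Walker system G_k phi = r_k where
  (G_k)_{ij} = rho(|i - j|), (r_k)_i = rho(i), i,j = 1..k.
Equivalently, Durbin-Levinson gives phi_{kk} iteratively:
  phi_{11} = rho(1)
  phi_{kk} = [rho(k) - sum_{j=1..k-1} phi_{k-1,j} rho(k-j)]
            / [1 - sum_{j=1..k-1} phi_{k-1,j} rho(j)],
  phi_{k,j} = phi_{k-1,j} - phi_{kk} phi_{k-1,k-j},  j = 1..k-1.
Step k = 1:
  phi_11 = rho(1) = 0.6271.
Step k = 2:
  phi_22 = [rho(2) - phi_11 rho(1)] / [1 - phi_11 rho(1)] = [0.5863 - (0.6271)(0.6271)] / [1 - (0.6271)(0.6271)]
         = 0.19304559 / 0.60674559 = 0.318166.
  Update: phi_21 = phi_11 - phi_22 phi_11 = 0.6271 - (0.318166)(0.6271) = 0.427578.
Step k = 3:
  phi_33 = [rho(3) - phi_21 rho(2) - phi_22 rho(1)] / [1 - phi_21 rho(1) - phi_22 rho(2)]
    numerator   = 0.6738 - (0.427578)(0.5863) - (0.318166)(0.6271) = 0.22358916
    denominator = 1 - (0.427578)(0.6271) - (0.318166)(0.5863) = 0.54532512
  phi_33 = 0.22358916 / 0.54532512 = 0.41.
Therefore phi_{33} = 0.4100.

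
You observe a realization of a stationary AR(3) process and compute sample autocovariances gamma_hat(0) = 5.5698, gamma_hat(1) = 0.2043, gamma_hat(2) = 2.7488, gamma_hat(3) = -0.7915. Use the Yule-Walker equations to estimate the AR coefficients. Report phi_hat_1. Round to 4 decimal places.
\hat\phi_{1} = 0.1290

The Yule-Walker equations for an AR(p) process read, in matrix form,
  Gamma_p phi = r_p,   with   (Gamma_p)_{ij} = gamma(|i - j|),
                       (r_p)_i = gamma(i),   i,j = 1..p.
Substitute the sample gammas (Toeplitz matrix and right-hand side of size 3):
  Gamma_p = [[5.5698, 0.2043, 2.7488], [0.2043, 5.5698, 0.2043], [2.7488, 0.2043, 5.5698]]
  r_p     = [0.2043, 2.7488, -0.7915]
Written out (R1..R3):
  (R1) 5.5698 phi_1 + 0.2043 phi_2 + 2.7488 phi_3 = 0.2043
  (R2) 0.2043 phi_1 + 5.5698 phi_2 + 0.2043 phi_3 = 2.7488
  (R3) 2.7488 phi_1 + 0.2043 phi_2 + 5.5698 phi_3 = -0.7915
Gaussian elimination:
  R2 <- R2 - (0.2043/5.5698) R1 = R2 - (0.03668) R1:  5.562306 phi_2 + 0.103474 phi_3 = 2.741306
  R3 <- R3 - (2.7488/5.5698) R1 = R3 - (0.493519) R1:  0.103474 phi_2 + 4.213216 phi_3 = -0.892326
  R3 <- R3 - (0.103474/5.562306) R2 = R3 - (0.018603) R2:  4.211291 phi_3 = -0.943322
Back-substitution:
  phi_hat_3 = -0.943322 / 4.211291 = -0.223998
  phi_hat_2 = (2.741306 - (0.103474)(-0.223998)) / 5.562306 = 0.497003
  phi_hat_1 = (0.2043 - (0.2043)(0.497003) - (2.7488)(-0.223998)) / 5.5698 = 0.128997
So phi_hat = [0.1290, 0.4970, -0.2240].
Therefore phi_hat_1 = 0.1290.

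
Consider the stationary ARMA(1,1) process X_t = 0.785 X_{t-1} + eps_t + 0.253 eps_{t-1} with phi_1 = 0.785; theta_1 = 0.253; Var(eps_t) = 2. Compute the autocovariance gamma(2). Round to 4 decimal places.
\gamma(2) = 5.0897

Multiply the model equation by X_{t-k} and take expectations. With theta_0 = psi_0 = 1 and psi_j the MA(infinity) weights, this gives
  gamma(k) - sum_i phi_i gamma(k-i) = c_k,
  c_k = sigma^2 * sum_{j=k..q} theta_j psi_{j-k}   (c_k = 0 for k > q),
using gamma(-m) = gamma(m).
psi-weights needed (psi_j = theta_j + sum_i phi_i psi_{j-i}):
  psi_1 = theta_1 + phi_1 = 0.253 + (0.785) = 1.038
Right-hand sides:
  c_0 = sigma^2 (1 + theta_1 psi_1) = 2 * (1 + (0.253)(1.038)) = 2 * 1.262614 = 2.525228
  c_1 = sigma^2 theta_1 = 2 * (0.253) = 0.506
  c_2 = 0
Equations for k = 0 and k = 1 (AR order 1):
  gamma(0) = phi_1 gamma(1) + c_0
  gamma(1) = phi_1 gamma(0) + c_1
Substituting the second into the first: gamma(0) (1 - phi_1^2) = c_0 + phi_1 c_1, so
  gamma(0) = (c_0 + phi_1 c_1) / (1 - phi_1^2) = (2.525228 + (0.785)(0.506)) / (1 - (0.785)^2) = 2.922438 / 0.383775 = 7.614978.
  gamma(1) = phi_1 gamma(0) + c_1 = (0.785)(7.614978) + (0.506) = 6.483757.
For k = 2 (> q): gamma(2) = phi_1 gamma(1) = (0.785)(6.483757) = 5.08975.
Therefore gamma(2) = 5.0897 (to 4 decimal places).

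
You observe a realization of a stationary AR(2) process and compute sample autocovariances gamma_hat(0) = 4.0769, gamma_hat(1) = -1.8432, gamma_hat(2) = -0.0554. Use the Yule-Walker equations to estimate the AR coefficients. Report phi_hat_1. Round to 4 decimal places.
\hat\phi_{1} = -0.5760

The Yule-Walker equations for an AR(p) process read, in matrix form,
  Gamma_p phi = r_p,   with   (Gamma_p)_{ij} = gamma(|i - j|),
                       (r_p)_i = gamma(i),   i,j = 1..p.
Substitute the sample gammas (Toeplitz matrix and right-hand side of size 2):
  Gamma_p = [[4.0769, -1.8432], [-1.8432, 4.0769]]
  r_p     = [-1.8432, -0.0554]
Written out:
  4.0769 phi_1 - 1.8432 phi_2 = -1.8432
  -1.8432 phi_1 + 4.0769 phi_2 = -0.0554
Solve by Cramer's rule:
  det = gamma(0)^2 - gamma(1)^2 = (4.0769)^2 - (-1.8432)^2 = 16.62111361 - 3.39738624 = 13.22372737
  phi_hat_1 = [gamma(1) gamma(0) - gamma(1) gamma(2)] / det = [(-1.8432)(4.0769) - (-1.8432)(-0.0554)] / 13.22372737 = -7.61665536 / 13.22372737 = -0.576
  phi_hat_2 = [gamma(0) gamma(2) - gamma(1)^2] / det = [(4.0769)(-0.0554) - (-1.8432)^2] / 13.22372737 = -3.6232465 / 13.22372737 = -0.274
So phi_hat = [-0.5760, -0.2740].
Therefore phi_hat_1 = -0.5760.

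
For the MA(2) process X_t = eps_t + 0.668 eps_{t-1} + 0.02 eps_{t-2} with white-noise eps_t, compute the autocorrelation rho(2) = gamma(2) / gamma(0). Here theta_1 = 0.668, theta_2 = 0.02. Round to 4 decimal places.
\rho(2) = 0.0138

For an MA(q) process with theta_0 = 1, the autocovariance is
  gamma(k) = sigma^2 * sum_{i=0..q-k} theta_i * theta_{i+k},
and rho(k) = gamma(k) / gamma(0). Sigma^2 cancels.
  numerator   = (1)*(0.02) = 0.02.
  denominator = (1)^2 + (0.668)^2 + (0.02)^2 = 1.446624.
  rho(2) = 0.02 / 1.446624 = 0.0138.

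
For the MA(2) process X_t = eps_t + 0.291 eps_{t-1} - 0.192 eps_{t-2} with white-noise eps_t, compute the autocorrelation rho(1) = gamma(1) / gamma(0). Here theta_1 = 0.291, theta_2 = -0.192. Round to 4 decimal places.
\rho(1) = 0.2096

For an MA(q) process with theta_0 = 1, the autocovariance is
  gamma(k) = sigma^2 * sum_{i=0..q-k} theta_i * theta_{i+k},
and rho(k) = gamma(k) / gamma(0). Sigma^2 cancels.
  numerator   = (1)*(0.291) + (0.291)*(-0.192) = 0.235128.
  denominator = (1)^2 + (0.291)^2 + (-0.192)^2 = 1.121545.
  rho(1) = 0.235128 / 1.121545 = 0.2096.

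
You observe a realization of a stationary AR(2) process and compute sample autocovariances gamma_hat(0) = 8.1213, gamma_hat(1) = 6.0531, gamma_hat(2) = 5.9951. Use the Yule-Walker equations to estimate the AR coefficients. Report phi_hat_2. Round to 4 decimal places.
\hat\phi_{2} = 0.4110

The Yule-Walker equations for an AR(p) process read, in matrix form,
  Gamma_p phi = r_p,   with   (Gamma_p)_{ij} = gamma(|i - j|),
                       (r_p)_i = gamma(i),   i,j = 1..p.
Substitute the sample gammas (Toeplitz matrix and right-hand side of size 2):
  Gamma_p = [[8.1213, 6.0531], [6.0531, 8.1213]]
  r_p     = [6.0531, 5.9951]
Written out:
  8.1213 phi_1 + 6.0531 phi_2 = 6.0531
  6.0531 phi_1 + 8.1213 phi_2 = 5.9951
Solve by Cramer's rule:
  det = gamma(0)^2 - gamma(1)^2 = (8.1213)^2 - (6.0531)^2 = 65.95551369 - 36.64001961 = 29.31549408
  phi_hat_1 = [gamma(1) gamma(0) - gamma(1) gamma(2)] / det = [(6.0531)(8.1213) - (6.0531)(5.9951)] / 29.31549408 = 12.87010122 / 29.31549408 = 0.439
  phi_hat_2 = [gamma(0) gamma(2) - gamma(1)^2] / det = [(8.1213)(5.9951) - (6.0531)^2] / 29.31549408 = 12.04798602 / 29.31549408 = 0.411
So phi_hat = [0.4390, 0.4110].
Therefore phi_hat_2 = 0.4110.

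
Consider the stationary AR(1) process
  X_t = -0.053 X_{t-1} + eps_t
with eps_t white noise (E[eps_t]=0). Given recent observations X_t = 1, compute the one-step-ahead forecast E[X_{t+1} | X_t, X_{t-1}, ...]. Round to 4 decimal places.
E[X_{t+1} \mid \mathcal F_t] = -0.0530

For an AR(p) model X_t = c + sum_i phi_i X_{t-i} + eps_t, the
one-step-ahead conditional mean is
  E[X_{t+1} | X_t, ...] = c + sum_i phi_i X_{t+1-i}.
Substitute known values:
  E[X_{t+1} | ...] = (-0.053) * (1)
                   = -0.0530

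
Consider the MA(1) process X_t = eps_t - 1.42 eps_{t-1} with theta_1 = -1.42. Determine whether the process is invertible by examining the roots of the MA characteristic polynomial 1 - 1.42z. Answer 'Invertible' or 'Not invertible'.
\text{Not invertible}

The MA(q) characteristic polynomial is P(z) = 1 - 1.42z.
Invertibility requires all roots to lie outside the unit circle, i.e. |z| > 1 for every root.
This is linear in z: 1 + (-1.42) z = 0  =>  z = -1/(-1.42) = 0.704225,  |z| = 0.704225.
Moduli of all roots: 0.7042.
All moduli strictly greater than 1? No.
Verdict: Not invertible.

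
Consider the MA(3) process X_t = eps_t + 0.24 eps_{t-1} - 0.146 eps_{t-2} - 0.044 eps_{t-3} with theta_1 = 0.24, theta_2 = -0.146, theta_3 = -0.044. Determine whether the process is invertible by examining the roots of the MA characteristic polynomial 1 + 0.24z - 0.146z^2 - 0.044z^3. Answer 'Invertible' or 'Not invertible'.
\text{Invertible}

The MA(q) characteristic polynomial is P(z) = 1 + 0.24z - 0.146z^2 - 0.044z^3.
Invertibility requires all roots to lie outside the unit circle, i.e. |z| > 1 for every root.
Degree 3: look for a simple real root z0 first, then factor out (1 - z/z0) and solve the remaining quadratic.
Testing z0 = 2.5: P(2.5) = 1 + (0.24)(2.5) + (-0.146)(2.5)^2 + (-0.044)(2.5)^3
  = 1 + (0.6) + (-0.9125) + (-0.6875) = 0.  So z_0 = 2.5 is a root, |z_0| = 2.5.
Divide out the factor (1 - 0.4 z) = (1 - z/z0) (since 1/z0 = 0.4):
  P(z) = (1 - 0.4 z)(1 + (0.64) z + (0.11) z^2)
  [check: z-coef 0.64 - (0.4) = 0.24; z^2-coef 0.11 - (0.4)(0.64) = -0.146; z^3-coef -(0.4)(0.11) = -0.044.]
Remaining roots from the quadratic factor 1 + (0.64) z + (0.11) z^2:
  Set 1 + (0.64) z + (0.11) z^2 = 0, i.e. a z^2 + b z + c = 0 with a = 0.11, b = 0.64, c = 1.
  Discriminant D = b^2 - 4ac = (0.64)^2 - 4*(0.11)*1 = 0.4096 - (0.44) = -0.0304.
  D < 0, so the roots are the complex-conjugate pair z = (-b +/- i sqrt(-D)) / (2a) = -2.9091 +/- 0.7925i.
  For a conjugate pair |z|^2 = z * conj(z) = (product of roots) = c/a = 1/(0.11) = 9.090909, so |z| = sqrt(9.090909) = 3.0151 for both roots.
Moduli of all roots: 2.5000, 3.0151, 3.0151.
All moduli strictly greater than 1? Yes.
Verdict: Invertible.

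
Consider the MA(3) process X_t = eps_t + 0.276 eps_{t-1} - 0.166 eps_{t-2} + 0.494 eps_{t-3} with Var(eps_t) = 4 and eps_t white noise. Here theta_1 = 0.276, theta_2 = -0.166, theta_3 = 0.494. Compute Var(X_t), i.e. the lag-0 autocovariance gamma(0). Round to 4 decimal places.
\gamma(0) = 5.3911

For an MA(q) process X_t = eps_t + sum_i theta_i eps_{t-i} with
Var(eps_t) = sigma^2, the variance is
  gamma(0) = sigma^2 * (1 + sum_i theta_i^2).
  sum_i theta_i^2 = (0.276)^2 + (-0.166)^2 + (0.494)^2 = 0.076176 + 0.027556 + 0.244036 = 0.347768.
  gamma(0) = 4 * (1 + 0.347768) = 4 * 1.347768 = 5.391072, which rounds to 5.3911.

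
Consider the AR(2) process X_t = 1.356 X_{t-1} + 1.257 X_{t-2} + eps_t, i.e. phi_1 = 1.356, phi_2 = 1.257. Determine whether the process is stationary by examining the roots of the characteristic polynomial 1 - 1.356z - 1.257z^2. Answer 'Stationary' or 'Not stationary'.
\text{Not stationary}

The AR(p) characteristic polynomial is P(z) = 1 - 1.356z - 1.257z^2.
Stationarity requires all roots to lie outside the unit circle, i.e. |z| > 1 for every root.
Set 1 + (-1.356) z + (-1.257) z^2 = 0, i.e. a z^2 + b z + c = 0 with a = -1.257, b = -1.356, c = 1.
Discriminant D = b^2 - 4ac = (-1.356)^2 - 4*(-1.257)*1 = 1.838736 - (-5.028) = 6.866736.
D >= 0, so the roots are real: z = (-b +/- sqrt(D)) / (2a) = (1.356 +/- 2.620446) / (-2.514).
  z_1 = (1.356 + 2.620446) / (-2.514) = -1.5817,   |z_1| = 1.5817.
  z_2 = (1.356 - 2.620446) / (-2.514) = 0.503,   |z_2| = 0.503.
Moduli of all roots: 1.5817, 0.5030.
All moduli strictly greater than 1? No.
Verdict: Not stationary.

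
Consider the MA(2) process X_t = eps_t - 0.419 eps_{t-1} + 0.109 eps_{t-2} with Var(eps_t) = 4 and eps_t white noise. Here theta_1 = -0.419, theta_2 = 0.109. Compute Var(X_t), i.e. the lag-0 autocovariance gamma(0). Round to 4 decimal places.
\gamma(0) = 4.7498

For an MA(q) process X_t = eps_t + sum_i theta_i eps_{t-i} with
Var(eps_t) = sigma^2, the variance is
  gamma(0) = sigma^2 * (1 + sum_i theta_i^2).
  sum_i theta_i^2 = (-0.419)^2 + (0.109)^2 = 0.175561 + 0.011881 = 0.187442.
  gamma(0) = 4 * (1 + 0.187442) = 4 * 1.187442 = 4.749768, which rounds to 4.7498.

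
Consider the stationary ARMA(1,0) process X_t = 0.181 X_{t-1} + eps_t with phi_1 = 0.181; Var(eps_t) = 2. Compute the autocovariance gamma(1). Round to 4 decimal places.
\gamma(1) = 0.3743

Multiply the model equation by X_{t-k} and take expectations. With theta_0 = psi_0 = 1 and psi_j the MA(infinity) weights, this gives
  gamma(k) - sum_i phi_i gamma(k-i) = c_k,
  c_k = sigma^2 * sum_{j=k..q} theta_j psi_{j-k}   (c_k = 0 for k > q),
using gamma(-m) = gamma(m).
Pure AR (q = 0): c_0 = sigma^2 = 2, c_k = 0 for k >= 1.
Equations for k = 0 and k = 1 (AR order 1):
  gamma(0) = phi_1 gamma(1) + c_0
  gamma(1) = phi_1 gamma(0) + c_1
Substituting the second into the first: gamma(0) (1 - phi_1^2) = c_0 + phi_1 c_1, so
  gamma(0) = c_0 / (1 - phi_1^2) = 2 / (1 - (0.181)^2) = 2 / 0.967239 = 2.067741.
  gamma(1) = phi_1 gamma(0) = (0.181)(2.067741) = 0.374261.
Therefore gamma(1) = 0.3743 (to 4 decimal places).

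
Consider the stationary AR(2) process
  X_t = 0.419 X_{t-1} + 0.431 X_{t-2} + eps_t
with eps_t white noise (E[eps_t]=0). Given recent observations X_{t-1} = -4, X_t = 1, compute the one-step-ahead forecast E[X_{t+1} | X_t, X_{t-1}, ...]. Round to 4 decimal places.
E[X_{t+1} \mid \mathcal F_t] = -1.3050

For an AR(p) model X_t = c + sum_i phi_i X_{t-i} + eps_t, the
one-step-ahead conditional mean is
  E[X_{t+1} | X_t, ...] = c + sum_i phi_i X_{t+1-i}.
Substitute known values:
  E[X_{t+1} | ...] = (0.419) * (1) + (0.431) * (-4)
                   = -1.3050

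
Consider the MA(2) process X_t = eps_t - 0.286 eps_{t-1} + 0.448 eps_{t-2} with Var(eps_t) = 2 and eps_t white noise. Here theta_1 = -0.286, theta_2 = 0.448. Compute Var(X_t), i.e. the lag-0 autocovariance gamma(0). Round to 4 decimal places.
\gamma(0) = 2.5650

For an MA(q) process X_t = eps_t + sum_i theta_i eps_{t-i} with
Var(eps_t) = sigma^2, the variance is
  gamma(0) = sigma^2 * (1 + sum_i theta_i^2).
  sum_i theta_i^2 = (-0.286)^2 + (0.448)^2 = 0.081796 + 0.200704 = 0.2825.
  gamma(0) = 2 * (1 + 0.2825) = 2 * 1.2825 = 2.565, which rounds to 2.5650.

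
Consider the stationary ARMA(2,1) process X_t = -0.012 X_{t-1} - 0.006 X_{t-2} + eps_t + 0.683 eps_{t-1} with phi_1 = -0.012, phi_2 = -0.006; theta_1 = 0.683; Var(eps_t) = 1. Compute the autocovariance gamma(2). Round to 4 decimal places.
\gamma(2) = -0.0166

Multiply the model equation by X_{t-k} and take expectations. With theta_0 = psi_0 = 1 and psi_j the MA(infinity) weights, this gives
  gamma(k) - sum_i phi_i gamma(k-i) = c_k,
  c_k = sigma^2 * sum_{j=k..q} theta_j psi_{j-k}   (c_k = 0 for k > q),
using gamma(-m) = gamma(m).
psi-weights needed (psi_j = theta_j + sum_i phi_i psi_{j-i}):
  psi_1 = theta_1 + phi_1 = 0.683 + (-0.012) = 0.671
Right-hand sides:
  c_0 = sigma^2 (1 + theta_1 psi_1) = 1 * (1 + (0.683)(0.671)) = 1 * 1.458293 = 1.458293
  c_1 = sigma^2 theta_1 = 1 * (0.683) = 0.683
  c_2 = 0
Equations for k = 0, 1, 2 (AR order 2, c_2 = 0):
  (E0) gamma(0) = phi_1 gamma(1) + phi_2 gamma(2) + c_0
  (E1) gamma(1) = phi_1 gamma(0) + phi_2 gamma(1) + c_1
  (E2) gamma(2) = phi_1 gamma(1) + phi_2 gamma(0)
From (E1): gamma(1) = A gamma(0) + B with
  A = phi_1 / (1 - phi_2) = -0.012 / 1.006 = -0.011928,   B = c_1 / (1 - phi_2) = 0.683 / 1.006 = 0.678926.
Insert (E2) into (E0): gamma(0) (1 - phi_2^2) = phi_1 (1 + phi_2) gamma(1) + c_0.
  phi_1 (1 + phi_2) = (-0.012)(0.994) = -0.011928,   1 - phi_2^2 = 0.999964.
Replace gamma(1) by A gamma(0) + B and collect gamma(0):
  gamma(0) [0.999964 - (-0.011928)(-0.011928)] = (-0.011928)(0.678926) + 1.458293
  gamma(0) * 0.999822 = 1.450195
  gamma(0) = 1.450195 / 0.999822 = 1.450453.
  gamma(1) = A gamma(0) + B = (-0.011928)(1.450453) + (0.678926) = 0.661625.
  gamma(2) = phi_1 gamma(1) + phi_2 gamma(0) = (-0.012)(0.661625) + (-0.006)(1.450453) = -0.016642.
Therefore gamma(2) = -0.0166 (to 4 decimal places).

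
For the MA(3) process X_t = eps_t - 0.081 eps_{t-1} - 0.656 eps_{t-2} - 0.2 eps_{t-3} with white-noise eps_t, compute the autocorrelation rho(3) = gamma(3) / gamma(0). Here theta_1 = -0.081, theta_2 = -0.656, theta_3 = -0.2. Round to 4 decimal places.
\rho(3) = -0.1354

For an MA(q) process with theta_0 = 1, the autocovariance is
  gamma(k) = sigma^2 * sum_{i=0..q-k} theta_i * theta_{i+k},
and rho(k) = gamma(k) / gamma(0). Sigma^2 cancels.
  numerator   = (1)*(-0.2) = -0.2.
  denominator = (1)^2 + (-0.081)^2 + (-0.656)^2 + (-0.2)^2 = 1.476897.
  rho(3) = -0.2 / 1.476897 = -0.1354.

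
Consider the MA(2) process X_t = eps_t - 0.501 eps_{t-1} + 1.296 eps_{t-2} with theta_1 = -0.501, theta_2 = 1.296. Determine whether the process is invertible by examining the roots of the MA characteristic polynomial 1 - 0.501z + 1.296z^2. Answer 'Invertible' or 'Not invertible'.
\text{Not invertible}

The MA(q) characteristic polynomial is P(z) = 1 - 0.501z + 1.296z^2.
Invertibility requires all roots to lie outside the unit circle, i.e. |z| > 1 for every root.
Set 1 + (-0.501) z + (1.296) z^2 = 0, i.e. a z^2 + b z + c = 0 with a = 1.296, b = -0.501, c = 1.
Discriminant D = b^2 - 4ac = (-0.501)^2 - 4*(1.296)*1 = 0.251001 - (5.184) = -4.932999.
D < 0, so the roots are the complex-conjugate pair z = (-b +/- i sqrt(-D)) / (2a) = 0.1933 +/- 0.8569i.
For a conjugate pair |z|^2 = z * conj(z) = (product of roots) = c/a = 1/(1.296) = 0.771605, so |z| = sqrt(0.771605) = 0.8784 for both roots.
Moduli of all roots: 0.8784, 0.8784.
All moduli strictly greater than 1? No.
Verdict: Not invertible.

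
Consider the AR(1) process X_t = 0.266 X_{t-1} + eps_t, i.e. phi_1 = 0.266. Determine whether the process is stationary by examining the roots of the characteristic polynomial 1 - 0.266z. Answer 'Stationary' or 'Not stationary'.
\text{Stationary}

The AR(p) characteristic polynomial is P(z) = 1 - 0.266z.
Stationarity requires all roots to lie outside the unit circle, i.e. |z| > 1 for every root.
This is linear in z: 1 + (-0.266) z = 0  =>  z = -1/(-0.266) = 3.759398,  |z| = 3.759398.
Moduli of all roots: 3.7594.
All moduli strictly greater than 1? Yes.
Verdict: Stationary.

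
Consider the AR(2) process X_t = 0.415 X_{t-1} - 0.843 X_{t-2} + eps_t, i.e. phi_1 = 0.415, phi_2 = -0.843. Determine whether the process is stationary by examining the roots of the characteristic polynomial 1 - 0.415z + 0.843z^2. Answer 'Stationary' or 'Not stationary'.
\text{Stationary}

The AR(p) characteristic polynomial is P(z) = 1 - 0.415z + 0.843z^2.
Stationarity requires all roots to lie outside the unit circle, i.e. |z| > 1 for every root.
Set 1 + (-0.415) z + (0.843) z^2 = 0, i.e. a z^2 + b z + c = 0 with a = 0.843, b = -0.415, c = 1.
Discriminant D = b^2 - 4ac = (-0.415)^2 - 4*(0.843)*1 = 0.172225 - (3.372) = -3.199775.
D < 0, so the roots are the complex-conjugate pair z = (-b +/- i sqrt(-D)) / (2a) = 0.2461 +/- 1.061i.
For a conjugate pair |z|^2 = z * conj(z) = (product of roots) = c/a = 1/(0.843) = 1.18624, so |z| = sqrt(1.18624) = 1.0891 for both roots.
Moduli of all roots: 1.0891, 1.0891.
All moduli strictly greater than 1? Yes.
Verdict: Stationary.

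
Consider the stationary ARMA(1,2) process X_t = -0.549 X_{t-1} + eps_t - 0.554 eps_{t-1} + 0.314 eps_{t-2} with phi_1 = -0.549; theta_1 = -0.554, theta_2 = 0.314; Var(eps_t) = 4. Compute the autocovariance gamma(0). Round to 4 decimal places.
\gamma(0) = 13.7079

Multiply the model equation by X_{t-k} and take expectations. With theta_0 = psi_0 = 1 and psi_j the MA(infinity) weights, this gives
  gamma(k) - sum_i phi_i gamma(k-i) = c_k,
  c_k = sigma^2 * sum_{j=k..q} theta_j psi_{j-k}   (c_k = 0 for k > q),
using gamma(-m) = gamma(m).
psi-weights needed (psi_j = theta_j + sum_i phi_i psi_{j-i}):
  psi_1 = theta_1 + phi_1 = -0.554 + (-0.549) = -1.103
  psi_2 = theta_2 + phi_1 psi_1 = 0.314 + (-0.549)(-1.103) = 0.919547
Right-hand sides:
  c_0 = sigma^2 (1 + theta_1 psi_1 + theta_2 psi_2) = 4 * (1 + (-0.554)(-1.103) + (0.314)(0.919547)) = 4 * 1.8998 = 7.599199
  c_1 = sigma^2 (theta_1 + theta_2 psi_1) = 4 * (-0.554 + (0.314)(-1.103)) = -3.601368
  c_2 = sigma^2 theta_2 = 4 * (0.314) = 1.256
Equations for k = 0 and k = 1 (AR order 1):
  gamma(0) = phi_1 gamma(1) + c_0
  gamma(1) = phi_1 gamma(0) + c_1
Substituting the second into the first: gamma(0) (1 - phi_1^2) = c_0 + phi_1 c_1, so
  gamma(0) = (c_0 + phi_1 c_1) / (1 - phi_1^2) = (7.599199 + (-0.549)(-3.601368)) / (1 - (-0.549)^2) = 9.57635 / 0.698599 = 13.707936.
Therefore gamma(0) = 13.7079 (to 4 decimal places).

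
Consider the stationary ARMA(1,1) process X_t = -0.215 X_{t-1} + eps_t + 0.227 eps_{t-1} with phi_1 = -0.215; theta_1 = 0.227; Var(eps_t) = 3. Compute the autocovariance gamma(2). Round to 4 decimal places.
\gamma(2) = -0.0077

Multiply the model equation by X_{t-k} and take expectations. With theta_0 = psi_0 = 1 and psi_j the MA(infinity) weights, this gives
  gamma(k) - sum_i phi_i gamma(k-i) = c_k,
  c_k = sigma^2 * sum_{j=k..q} theta_j psi_{j-k}   (c_k = 0 for k > q),
using gamma(-m) = gamma(m).
psi-weights needed (psi_j = theta_j + sum_i phi_i psi_{j-i}):
  psi_1 = theta_1 + phi_1 = 0.227 + (-0.215) = 0.012
Right-hand sides:
  c_0 = sigma^2 (1 + theta_1 psi_1) = 3 * (1 + (0.227)(0.012)) = 3 * 1.002724 = 3.008172
  c_1 = sigma^2 theta_1 = 3 * (0.227) = 0.681
  c_2 = 0
Equations for k = 0 and k = 1 (AR order 1):
  gamma(0) = phi_1 gamma(1) + c_0
  gamma(1) = phi_1 gamma(0) + c_1
Substituting the second into the first: gamma(0) (1 - phi_1^2) = c_0 + phi_1 c_1, so
  gamma(0) = (c_0 + phi_1 c_1) / (1 - phi_1^2) = (3.008172 + (-0.215)(0.681)) / (1 - (-0.215)^2) = 2.861757 / 0.953775 = 3.000453.
  gamma(1) = phi_1 gamma(0) + c_1 = (-0.215)(3.000453) + (0.681) = 0.035903.
For k = 2 (> q): gamma(2) = phi_1 gamma(1) = (-0.215)(0.035903) = -0.007719.
Therefore gamma(2) = -0.0077 (to 4 decimal places).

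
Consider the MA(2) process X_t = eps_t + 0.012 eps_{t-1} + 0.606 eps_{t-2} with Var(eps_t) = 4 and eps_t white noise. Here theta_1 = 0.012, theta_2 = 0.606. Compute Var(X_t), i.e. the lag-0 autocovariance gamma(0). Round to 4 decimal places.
\gamma(0) = 5.4695

For an MA(q) process X_t = eps_t + sum_i theta_i eps_{t-i} with
Var(eps_t) = sigma^2, the variance is
  gamma(0) = sigma^2 * (1 + sum_i theta_i^2).
  sum_i theta_i^2 = (0.012)^2 + (0.606)^2 = 0.000144 + 0.367236 = 0.36738.
  gamma(0) = 4 * (1 + 0.36738) = 4 * 1.36738 = 5.46952, which rounds to 5.4695.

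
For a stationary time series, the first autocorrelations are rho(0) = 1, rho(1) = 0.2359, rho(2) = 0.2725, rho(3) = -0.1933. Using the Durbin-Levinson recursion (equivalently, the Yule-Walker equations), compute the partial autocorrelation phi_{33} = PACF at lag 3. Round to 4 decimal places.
\phi_{33} = -0.3320

The PACF at lag k is phi_{kk}, the last component of the solution
to the Yule-Walker system G_k phi = r_k where
  (G_k)_{ij} = rho(|i - j|), (r_k)_i = rho(i), i,j = 1..k.
Equivalently, Durbin-Levinson gives phi_{kk} iteratively:
  phi_{11} = rho(1)
  phi_{kk} = [rho(k) - sum_{j=1..k-1} phi_{k-1,j} rho(k-j)]
            / [1 - sum_{j=1..k-1} phi_{k-1,j} rho(j)],
  phi_{k,j} = phi_{k-1,j} - phi_{kk} phi_{k-1,k-j},  j = 1..k-1.
Step k = 1:
  phi_11 = rho(1) = 0.2359.
Step k = 2:
  phi_22 = [rho(2) - phi_11 rho(1)] / [1 - phi_11 rho(1)] = [0.2725 - (0.2359)(0.2359)] / [1 - (0.2359)(0.2359)]
         = 0.21685119 / 0.94435119 = 0.22963.
  Update: phi_21 = phi_11 - phi_22 phi_11 = 0.2359 - (0.22963)(0.2359) = 0.18173.
Step k = 3:
  phi_33 = [rho(3) - phi_21 rho(2) - phi_22 rho(1)] / [1 - phi_21 rho(1) - phi_22 rho(2)]
    numerator   = -0.1933 - (0.18173)(0.2725) - (0.22963)(0.2359) = -0.29699119
    denominator = 1 - (0.18173)(0.2359) - (0.22963)(0.2725) = 0.89455569
  phi_33 = -0.29699119 / 0.89455569 = -0.332.
Therefore phi_{33} = -0.3320.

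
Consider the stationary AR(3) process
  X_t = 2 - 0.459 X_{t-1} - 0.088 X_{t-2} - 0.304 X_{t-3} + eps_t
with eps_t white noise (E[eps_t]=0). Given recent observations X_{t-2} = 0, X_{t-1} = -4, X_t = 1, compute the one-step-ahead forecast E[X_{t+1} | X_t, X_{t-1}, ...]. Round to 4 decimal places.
E[X_{t+1} \mid \mathcal F_t] = 1.8930

For an AR(p) model X_t = c + sum_i phi_i X_{t-i} + eps_t, the
one-step-ahead conditional mean is
  E[X_{t+1} | X_t, ...] = c + sum_i phi_i X_{t+1-i}.
Substitute known values:
  E[X_{t+1} | ...] = 2 + (-0.459) * (1) + (-0.088) * (-4) + (-0.304) * (0)
                   = 1.8930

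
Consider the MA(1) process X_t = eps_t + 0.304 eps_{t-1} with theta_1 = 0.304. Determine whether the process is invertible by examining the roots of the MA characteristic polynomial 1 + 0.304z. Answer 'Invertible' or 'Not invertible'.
\text{Invertible}

The MA(q) characteristic polynomial is P(z) = 1 + 0.304z.
Invertibility requires all roots to lie outside the unit circle, i.e. |z| > 1 for every root.
This is linear in z: 1 + (0.304) z = 0  =>  z = -1/(0.304) = -3.289474,  |z| = 3.289474.
Moduli of all roots: 3.2895.
All moduli strictly greater than 1? Yes.
Verdict: Invertible.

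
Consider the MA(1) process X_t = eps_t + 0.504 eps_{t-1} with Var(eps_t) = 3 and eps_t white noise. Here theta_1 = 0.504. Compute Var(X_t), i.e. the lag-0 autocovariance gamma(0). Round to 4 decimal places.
\gamma(0) = 3.7620

For an MA(q) process X_t = eps_t + sum_i theta_i eps_{t-i} with
Var(eps_t) = sigma^2, the variance is
  gamma(0) = sigma^2 * (1 + sum_i theta_i^2).
  sum_i theta_i^2 = (0.504)^2 = 0.254016.
  gamma(0) = 3 * (1 + 0.254016) = 3 * 1.254016 = 3.762048, which rounds to 3.7620.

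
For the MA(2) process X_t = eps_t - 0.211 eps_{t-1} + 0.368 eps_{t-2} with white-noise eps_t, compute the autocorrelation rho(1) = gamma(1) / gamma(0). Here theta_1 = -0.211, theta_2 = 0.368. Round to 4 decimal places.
\rho(1) = -0.2446

For an MA(q) process with theta_0 = 1, the autocovariance is
  gamma(k) = sigma^2 * sum_{i=0..q-k} theta_i * theta_{i+k},
and rho(k) = gamma(k) / gamma(0). Sigma^2 cancels.
  numerator   = (1)*(-0.211) + (-0.211)*(0.368) = -0.288648.
  denominator = (1)^2 + (-0.211)^2 + (0.368)^2 = 1.179945.
  rho(1) = -0.288648 / 1.179945 = -0.2446.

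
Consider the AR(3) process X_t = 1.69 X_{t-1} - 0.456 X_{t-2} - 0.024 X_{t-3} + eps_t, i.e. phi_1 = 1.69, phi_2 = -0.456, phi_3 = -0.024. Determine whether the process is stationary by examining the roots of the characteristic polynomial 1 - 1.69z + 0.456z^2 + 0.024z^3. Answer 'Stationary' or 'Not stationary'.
\text{Not stationary}

The AR(p) characteristic polynomial is P(z) = 1 - 1.69z + 0.456z^2 + 0.024z^3.
Stationarity requires all roots to lie outside the unit circle, i.e. |z| > 1 for every root.
Degree 3: look for a simple real root z0 first, then factor out (1 - z/z0) and solve the remaining quadratic.
Testing z0 = 2.5: P(2.5) = 1 + (-1.69)(2.5) + (0.456)(2.5)^2 + (0.024)(2.5)^3
  = 1 + (-4.225) + (2.85) + (0.375) = 0.  So z_0 = 2.5 is a root, |z_0| = 2.5.
Divide out the factor (1 - 0.4 z) = (1 - z/z0) (since 1/z0 = 0.4):
  P(z) = (1 - 0.4 z)(1 + (-1.29) z + (-0.06) z^2)
  [check: z-coef -1.29 - (0.4) = -1.69; z^2-coef -0.06 - (0.4)(-1.29) = 0.456; z^3-coef -(0.4)(-0.06) = 0.024.]
Remaining roots from the quadratic factor 1 + (-1.29) z + (-0.06) z^2:
  Set 1 + (-1.29) z + (-0.06) z^2 = 0, i.e. a z^2 + b z + c = 0 with a = -0.06, b = -1.29, c = 1.
  Discriminant D = b^2 - 4ac = (-1.29)^2 - 4*(-0.06)*1 = 1.6641 - (-0.24) = 1.9041.
  D >= 0, so the roots are real: z = (-b +/- sqrt(D)) / (2a) = (1.29 +/- 1.379891) / (-0.12).
    z_1 = (1.29 + 1.379891) / (-0.12) = -22.2491,   |z_1| = 22.2491.
    z_2 = (1.29 - 1.379891) / (-0.12) = 0.7491,   |z_2| = 0.7491.
Moduli of all roots: 2.5000, 22.2491, 0.7491.
All moduli strictly greater than 1? No.
Verdict: Not stationary.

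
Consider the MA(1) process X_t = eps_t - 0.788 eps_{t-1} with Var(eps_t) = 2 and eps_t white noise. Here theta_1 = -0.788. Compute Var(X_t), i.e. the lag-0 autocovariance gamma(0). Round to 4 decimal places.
\gamma(0) = 3.2419

For an MA(q) process X_t = eps_t + sum_i theta_i eps_{t-i} with
Var(eps_t) = sigma^2, the variance is
  gamma(0) = sigma^2 * (1 + sum_i theta_i^2).
  sum_i theta_i^2 = (-0.788)^2 = 0.620944.
  gamma(0) = 2 * (1 + 0.620944) = 2 * 1.620944 = 3.241888, which rounds to 3.2419.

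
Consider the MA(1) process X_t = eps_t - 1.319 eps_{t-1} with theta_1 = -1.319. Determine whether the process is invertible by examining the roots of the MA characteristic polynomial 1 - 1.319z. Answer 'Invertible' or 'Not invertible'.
\text{Not invertible}

The MA(q) characteristic polynomial is P(z) = 1 - 1.319z.
Invertibility requires all roots to lie outside the unit circle, i.e. |z| > 1 for every root.
This is linear in z: 1 + (-1.319) z = 0  =>  z = -1/(-1.319) = 0.75815,  |z| = 0.75815.
Moduli of all roots: 0.7582.
All moduli strictly greater than 1? No.
Verdict: Not invertible.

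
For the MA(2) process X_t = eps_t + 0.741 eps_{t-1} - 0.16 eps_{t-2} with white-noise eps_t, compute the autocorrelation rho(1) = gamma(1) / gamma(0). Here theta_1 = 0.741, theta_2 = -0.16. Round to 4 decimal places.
\rho(1) = 0.3953

For an MA(q) process with theta_0 = 1, the autocovariance is
  gamma(k) = sigma^2 * sum_{i=0..q-k} theta_i * theta_{i+k},
and rho(k) = gamma(k) / gamma(0). Sigma^2 cancels.
  numerator   = (1)*(0.741) + (0.741)*(-0.16) = 0.62244.
  denominator = (1)^2 + (0.741)^2 + (-0.16)^2 = 1.574681.
  rho(1) = 0.62244 / 1.574681 = 0.3953.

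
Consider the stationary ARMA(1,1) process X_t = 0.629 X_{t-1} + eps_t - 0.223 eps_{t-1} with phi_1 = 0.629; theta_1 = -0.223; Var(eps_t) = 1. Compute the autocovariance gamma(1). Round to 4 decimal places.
\gamma(1) = 0.5776

Multiply the model equation by X_{t-k} and take expectations. With theta_0 = psi_0 = 1 and psi_j the MA(infinity) weights, this gives
  gamma(k) - sum_i phi_i gamma(k-i) = c_k,
  c_k = sigma^2 * sum_{j=k..q} theta_j psi_{j-k}   (c_k = 0 for k > q),
using gamma(-m) = gamma(m).
psi-weights needed (psi_j = theta_j + sum_i phi_i psi_{j-i}):
  psi_1 = theta_1 + phi_1 = -0.223 + (0.629) = 0.406
Right-hand sides:
  c_0 = sigma^2 (1 + theta_1 psi_1) = 1 * (1 + (-0.223)(0.406)) = 1 * 0.909462 = 0.909462
  c_1 = sigma^2 theta_1 = 1 * (-0.223) = -0.223
  c_2 = 0
Equations for k = 0 and k = 1 (AR order 1):
  gamma(0) = phi_1 gamma(1) + c_0
  gamma(1) = phi_1 gamma(0) + c_1
Substituting the second into the first: gamma(0) (1 - phi_1^2) = c_0 + phi_1 c_1, so
  gamma(0) = (c_0 + phi_1 c_1) / (1 - phi_1^2) = (0.909462 + (0.629)(-0.223)) / (1 - (0.629)^2) = 0.769195 / 0.604359 = 1.272745.
  gamma(1) = phi_1 gamma(0) + c_1 = (0.629)(1.272745) + (-0.223) = 0.577557.
Therefore gamma(1) = 0.5776 (to 4 decimal places).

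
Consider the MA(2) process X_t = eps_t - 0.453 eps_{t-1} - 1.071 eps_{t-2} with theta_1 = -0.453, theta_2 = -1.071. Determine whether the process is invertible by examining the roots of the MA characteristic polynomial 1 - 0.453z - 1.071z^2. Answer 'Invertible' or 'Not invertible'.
\text{Not invertible}

The MA(q) characteristic polynomial is P(z) = 1 - 0.453z - 1.071z^2.
Invertibility requires all roots to lie outside the unit circle, i.e. |z| > 1 for every root.
Set 1 + (-0.453) z + (-1.071) z^2 = 0, i.e. a z^2 + b z + c = 0 with a = -1.071, b = -0.453, c = 1.
Discriminant D = b^2 - 4ac = (-0.453)^2 - 4*(-1.071)*1 = 0.205209 - (-4.284) = 4.489209.
D >= 0, so the roots are real: z = (-b +/- sqrt(D)) / (2a) = (0.453 +/- 2.118775) / (-2.142).
  z_1 = (0.453 + 2.118775) / (-2.142) = -1.2006,   |z_1| = 1.2006.
  z_2 = (0.453 - 2.118775) / (-2.142) = 0.7777,   |z_2| = 0.7777.
Moduli of all roots: 1.2006, 0.7777.
All moduli strictly greater than 1? No.
Verdict: Not invertible.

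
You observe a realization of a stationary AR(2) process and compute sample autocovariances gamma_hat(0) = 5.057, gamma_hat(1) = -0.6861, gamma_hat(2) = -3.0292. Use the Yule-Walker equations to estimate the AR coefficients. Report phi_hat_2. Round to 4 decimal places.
\hat\phi_{2} = -0.6290

The Yule-Walker equations for an AR(p) process read, in matrix form,
  Gamma_p phi = r_p,   with   (Gamma_p)_{ij} = gamma(|i - j|),
                       (r_p)_i = gamma(i),   i,j = 1..p.
Substitute the sample gammas (Toeplitz matrix and right-hand side of size 2):
  Gamma_p = [[5.057, -0.6861], [-0.6861, 5.057]]
  r_p     = [-0.6861, -3.0292]
Written out:
  5.057 phi_1 - 0.6861 phi_2 = -0.6861
  -0.6861 phi_1 + 5.057 phi_2 = -3.0292
Solve by Cramer's rule:
  det = gamma(0)^2 - gamma(1)^2 = (5.057)^2 - (-0.6861)^2 = 25.573249 - 0.47073321 = 25.10251579
  phi_hat_1 = [gamma(1) gamma(0) - gamma(1) gamma(2)] / det = [(-0.6861)(5.057) - (-0.6861)(-3.0292)] / 25.10251579 = -5.54794182 / 25.10251579 = -0.221
  phi_hat_2 = [gamma(0) gamma(2) - gamma(1)^2] / det = [(5.057)(-3.0292) - (-0.6861)^2] / 25.10251579 = -15.78939761 / 25.10251579 = -0.629
So phi_hat = [-0.2210, -0.6290].
Therefore phi_hat_2 = -0.6290.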